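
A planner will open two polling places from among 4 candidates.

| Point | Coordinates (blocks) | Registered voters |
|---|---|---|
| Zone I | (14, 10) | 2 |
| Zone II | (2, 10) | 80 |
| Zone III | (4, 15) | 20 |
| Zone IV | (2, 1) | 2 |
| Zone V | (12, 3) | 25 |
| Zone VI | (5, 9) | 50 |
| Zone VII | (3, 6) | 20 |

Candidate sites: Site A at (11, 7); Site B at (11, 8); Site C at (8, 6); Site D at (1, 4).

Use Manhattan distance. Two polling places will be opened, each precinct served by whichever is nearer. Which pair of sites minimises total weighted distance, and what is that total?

Evaluate every pair (each demand assigned to the nearer of the two):
  {Site C, Site D}: total = 1403
  {Site B, Site D}: total = 1438
  {Site A, Site D}: total = 1465
  {Site A, Site C}: total = 1619
  {Site B, Site C}: total = 1642
  {Site A, Site B}: total = 1855
Best pair: {Site C, Site D} with total 1403.

{Site C, Site D}, total 1403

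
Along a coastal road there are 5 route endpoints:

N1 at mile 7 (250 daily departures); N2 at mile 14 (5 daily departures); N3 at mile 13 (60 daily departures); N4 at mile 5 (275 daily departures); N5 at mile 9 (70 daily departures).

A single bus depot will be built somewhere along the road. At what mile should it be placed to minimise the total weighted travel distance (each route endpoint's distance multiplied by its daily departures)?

x = 7

For a sum of weighted absolute distances on a line, the optimum is the weighted median (not the mean). Total weight W = 660; half-weight = 330.
Sort by position and accumulate weight:
  mile 5 (N4, w=275) → cum 275
  mile 7 (N1, w=250) → cum 525  ≥ 330 → median here
  mile 9 (N5, w=70) → cum 595
  mile 13 (N3, w=60) → cum 655
  mile 14 (N2, w=5) → cum 660
Optimal location: mile 7.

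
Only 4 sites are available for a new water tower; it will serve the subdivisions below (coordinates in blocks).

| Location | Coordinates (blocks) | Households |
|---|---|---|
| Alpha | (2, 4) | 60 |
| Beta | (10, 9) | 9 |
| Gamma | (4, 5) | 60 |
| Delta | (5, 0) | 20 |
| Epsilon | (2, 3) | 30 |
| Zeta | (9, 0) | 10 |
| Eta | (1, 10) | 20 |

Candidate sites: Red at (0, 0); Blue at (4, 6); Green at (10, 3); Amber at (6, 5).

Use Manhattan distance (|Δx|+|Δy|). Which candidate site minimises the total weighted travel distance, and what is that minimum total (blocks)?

Blue, total 921 blocks

Total weighted distance at each candidate:
  Red (0, 0): total = 1631
  Blue (4, 6): total = 921
  Green (10, 3): total = 1834
  Amber (6, 5): total = 1072
Minimum is at Blue with total 921 blocks.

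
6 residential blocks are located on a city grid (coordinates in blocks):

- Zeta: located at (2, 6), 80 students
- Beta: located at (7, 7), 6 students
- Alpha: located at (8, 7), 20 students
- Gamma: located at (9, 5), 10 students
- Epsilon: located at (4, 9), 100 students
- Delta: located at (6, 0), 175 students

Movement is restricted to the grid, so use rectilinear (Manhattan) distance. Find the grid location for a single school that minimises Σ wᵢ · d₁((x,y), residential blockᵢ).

(6, 6)

Manhattan distance separates: Σwᵢ(|x−xᵢ|+|y−yᵢ|) = Σwᵢ|x−xᵢ| + Σwᵢ|y−yᵢ|, so x and y are optimised independently as 1-D weighted medians.
Total weight W = 391; half = 195.5.
x-coordinate, sorted with cumulative weight:
  x=2 (Zeta, w=80) cum 80
  x=4 (Epsilon, w=100) cum 180
  x=6 (Delta, w=175) cum 355  ← median
  x=7 (Beta, w=6) cum 361
  x=8 (Alpha, w=20) cum 381
  x=9 (Gamma, w=10) cum 391
⇒ x* = 6
y-coordinate, sorted with cumulative weight:
  y=0 (Delta, w=175) cum 175
  y=5 (Gamma, w=10) cum 185
  y=6 (Zeta, w=80) cum 265  ← median
  y=7 (Beta, w=6) cum 271
  y=7 (Alpha, w=20) cum 291
  y=9 (Epsilon, w=100) cum 391
⇒ y* = 6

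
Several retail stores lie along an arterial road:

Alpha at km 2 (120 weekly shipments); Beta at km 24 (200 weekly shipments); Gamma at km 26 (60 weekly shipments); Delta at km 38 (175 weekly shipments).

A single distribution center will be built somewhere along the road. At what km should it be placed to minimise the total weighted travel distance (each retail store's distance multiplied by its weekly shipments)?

x = 24

For a sum of weighted absolute distances on a line, the optimum is the weighted median (not the mean). Total weight W = 555; half-weight = 277.5.
Sort by position and accumulate weight:
  km 2 (Alpha, w=120) → cum 120
  km 24 (Beta, w=200) → cum 320  ≥ 277.5 → median here
  km 26 (Gamma, w=60) → cum 380
  km 38 (Delta, w=175) → cum 555
Optimal location: km 24.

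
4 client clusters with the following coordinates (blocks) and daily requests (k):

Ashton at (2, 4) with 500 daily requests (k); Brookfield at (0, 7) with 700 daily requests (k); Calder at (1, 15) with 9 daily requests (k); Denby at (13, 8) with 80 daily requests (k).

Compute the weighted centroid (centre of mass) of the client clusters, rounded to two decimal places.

The minimiser of Σwᵢ‖p−pᵢ‖² is the weighted centroid p* = (Σwᵢpᵢ)/(Σwᵢ).
Σwᵢ = 1289.
Σwᵢxᵢ = 500·2 + 700·0 + 9·1 + 80·13 = 2049.
Σwᵢyᵢ = 500·4 + 700·7 + 9·15 + 80·8 = 7675.
x* = 2049/1289 = 1.59, y* = 7675/1289 = 5.95.

(1.59, 5.95)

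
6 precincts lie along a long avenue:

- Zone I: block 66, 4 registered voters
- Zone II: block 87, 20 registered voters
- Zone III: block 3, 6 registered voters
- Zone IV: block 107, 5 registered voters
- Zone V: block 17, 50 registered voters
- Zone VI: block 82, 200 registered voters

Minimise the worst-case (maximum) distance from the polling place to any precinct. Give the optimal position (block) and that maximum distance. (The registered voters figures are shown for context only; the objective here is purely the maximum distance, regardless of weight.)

location 55, max distance 52

The 1-center on a line is the midpoint of the two extreme points: leftmost at 3, rightmost at 107.
Optimal location = (3 + 107)/2 = 55; maximum distance = (107 − 3)/2 = 52.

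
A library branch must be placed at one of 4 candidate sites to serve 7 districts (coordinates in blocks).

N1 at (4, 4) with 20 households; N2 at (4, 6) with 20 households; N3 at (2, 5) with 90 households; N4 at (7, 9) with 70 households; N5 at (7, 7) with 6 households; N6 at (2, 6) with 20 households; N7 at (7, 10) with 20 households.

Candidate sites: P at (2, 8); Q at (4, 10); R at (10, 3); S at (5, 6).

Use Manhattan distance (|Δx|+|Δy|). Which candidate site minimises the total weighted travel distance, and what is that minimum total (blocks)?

Total weighted distance at each candidate:
  P (2, 8): total = 1106
  Q (4, 10): total = 1326
  R (10, 3): total = 2312
  S (5, 6): total = 988
Minimum is at S with total 988 blocks.

S, total 988 blocks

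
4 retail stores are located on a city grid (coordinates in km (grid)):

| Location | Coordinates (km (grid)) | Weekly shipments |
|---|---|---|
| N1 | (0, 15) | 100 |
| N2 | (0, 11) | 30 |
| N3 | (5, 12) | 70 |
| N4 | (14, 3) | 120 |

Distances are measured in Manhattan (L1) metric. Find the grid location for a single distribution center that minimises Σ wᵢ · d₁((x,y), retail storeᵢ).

Manhattan distance separates: Σwᵢ(|x−xᵢ|+|y−yᵢ|) = Σwᵢ|x−xᵢ| + Σwᵢ|y−yᵢ|, so x and y are optimised independently as 1-D weighted medians.
Total weight W = 320; half = 160.
x-coordinate, sorted with cumulative weight:
  x=0 (N1, w=100) cum 100
  x=0 (N2, w=30) cum 130
  x=5 (N3, w=70) cum 200  ← median
  x=14 (N4, w=120) cum 320
⇒ x* = 5
y-coordinate, sorted with cumulative weight:
  y=3 (N4, w=120) cum 120
  y=11 (N2, w=30) cum 150
  y=12 (N3, w=70) cum 220  ← median
  y=15 (N1, w=100) cum 320
⇒ y* = 12

(5, 12)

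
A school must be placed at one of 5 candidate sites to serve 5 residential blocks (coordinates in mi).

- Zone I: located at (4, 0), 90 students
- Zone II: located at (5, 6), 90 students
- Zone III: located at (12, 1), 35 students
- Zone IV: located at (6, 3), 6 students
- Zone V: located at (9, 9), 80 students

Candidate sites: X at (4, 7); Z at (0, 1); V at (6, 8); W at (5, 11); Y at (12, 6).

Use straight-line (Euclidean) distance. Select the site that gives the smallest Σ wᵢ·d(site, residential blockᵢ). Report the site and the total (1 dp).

V, total 1549.1 mi

Total weighted distance at each candidate:
  X (4, 7): total = 1564.9
  Z (0, 1): total = 2428.8
  V (6, 8): total = 1549.1
  W (5, 11): total = 2277.5
  Y (12, 6): total = 2084.7
Minimum is at V with total 1549.1 mi.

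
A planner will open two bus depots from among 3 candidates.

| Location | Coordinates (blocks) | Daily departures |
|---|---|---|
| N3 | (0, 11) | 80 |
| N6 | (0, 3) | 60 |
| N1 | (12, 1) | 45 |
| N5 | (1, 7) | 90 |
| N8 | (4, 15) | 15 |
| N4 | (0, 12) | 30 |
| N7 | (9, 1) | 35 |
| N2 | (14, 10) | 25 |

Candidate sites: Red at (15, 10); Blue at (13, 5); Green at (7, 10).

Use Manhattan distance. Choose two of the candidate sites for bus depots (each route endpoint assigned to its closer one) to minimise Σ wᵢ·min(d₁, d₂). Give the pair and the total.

Evaluate every pair (each demand assigned to the nearer of the two):
  {Blue, Green}: total = 3335
  {Red, Green}: total = 3630
  {Red, Blue}: total = 4720
Best pair: {Blue, Green} with total 3335.

{Blue, Green}, total 3335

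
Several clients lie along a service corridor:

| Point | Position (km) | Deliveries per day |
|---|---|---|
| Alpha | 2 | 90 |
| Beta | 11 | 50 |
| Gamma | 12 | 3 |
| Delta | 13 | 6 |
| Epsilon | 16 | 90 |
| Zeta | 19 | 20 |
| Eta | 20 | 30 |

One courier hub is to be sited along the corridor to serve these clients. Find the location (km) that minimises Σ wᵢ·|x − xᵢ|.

For a sum of weighted absolute distances on a line, the optimum is the weighted median (not the mean). Total weight W = 289; half-weight = 144.5.
Sort by position and accumulate weight:
  km 2 (Alpha, w=90) → cum 90
  km 11 (Beta, w=50) → cum 140
  km 12 (Gamma, w=3) → cum 143
  km 13 (Delta, w=6) → cum 149  ≥ 144.5 → median here
  km 16 (Epsilon, w=90) → cum 239
  km 19 (Zeta, w=20) → cum 259
  km 20 (Eta, w=30) → cum 289
Optimal location: km 13.

x = 13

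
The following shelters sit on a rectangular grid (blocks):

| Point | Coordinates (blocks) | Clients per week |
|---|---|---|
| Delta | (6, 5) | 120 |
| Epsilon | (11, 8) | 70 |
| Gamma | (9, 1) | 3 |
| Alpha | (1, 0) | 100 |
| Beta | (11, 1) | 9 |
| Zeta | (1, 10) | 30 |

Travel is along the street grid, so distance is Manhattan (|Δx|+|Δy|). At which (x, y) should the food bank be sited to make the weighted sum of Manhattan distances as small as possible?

Manhattan distance separates: Σwᵢ(|x−xᵢ|+|y−yᵢ|) = Σwᵢ|x−xᵢ| + Σwᵢ|y−yᵢ|, so x and y are optimised independently as 1-D weighted medians.
Total weight W = 332; half = 166.
x-coordinate, sorted with cumulative weight:
  x=1 (Alpha, w=100) cum 100
  x=1 (Zeta, w=30) cum 130
  x=6 (Delta, w=120) cum 250  ← median
  x=9 (Gamma, w=3) cum 253
  x=11 (Epsilon, w=70) cum 323
  x=11 (Beta, w=9) cum 332
⇒ x* = 6
y-coordinate, sorted with cumulative weight:
  y=0 (Alpha, w=100) cum 100
  y=1 (Gamma, w=3) cum 103
  y=1 (Beta, w=9) cum 112
  y=5 (Delta, w=120) cum 232  ← median
  y=8 (Epsilon, w=70) cum 302
  y=10 (Zeta, w=30) cum 332
⇒ y* = 5

(6, 5)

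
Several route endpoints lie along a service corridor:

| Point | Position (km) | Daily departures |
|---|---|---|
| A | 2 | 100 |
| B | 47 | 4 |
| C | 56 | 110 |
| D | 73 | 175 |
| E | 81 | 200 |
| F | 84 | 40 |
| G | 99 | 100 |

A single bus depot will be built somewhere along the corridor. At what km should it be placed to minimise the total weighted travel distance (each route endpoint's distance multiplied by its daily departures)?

For a sum of weighted absolute distances on a line, the optimum is the weighted median (not the mean). Total weight W = 729; half-weight = 364.5.
Sort by position and accumulate weight:
  km 2 (A, w=100) → cum 100
  km 47 (B, w=4) → cum 104
  km 56 (C, w=110) → cum 214
  km 73 (D, w=175) → cum 389  ≥ 364.5 → median here
  km 81 (E, w=200) → cum 589
  km 84 (F, w=40) → cum 629
  km 99 (G, w=100) → cum 729
Optimal location: km 73.

x = 73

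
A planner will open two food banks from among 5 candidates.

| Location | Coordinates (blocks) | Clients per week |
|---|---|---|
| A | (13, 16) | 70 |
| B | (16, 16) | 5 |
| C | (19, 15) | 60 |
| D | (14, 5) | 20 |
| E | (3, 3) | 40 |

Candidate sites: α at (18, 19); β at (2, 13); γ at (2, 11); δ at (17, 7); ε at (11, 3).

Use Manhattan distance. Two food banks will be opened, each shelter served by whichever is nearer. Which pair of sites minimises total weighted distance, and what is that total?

Evaluate every pair (each demand assigned to the nearer of the two):
  {α, ε}: total = 1305
  {α, γ}: total = 1605
  {α, β}: total = 1685
  {α, δ}: total = 1705
  {δ, ε}: total = 1980
  {γ, δ}: total = 2020
  {β, δ}: total = 2100
  {β, ε}: total = 2625
  {γ, ε}: total = 2760
  {β, γ}: total = 2925
Best pair: {α, ε} with total 1305.

{α, ε}, total 1305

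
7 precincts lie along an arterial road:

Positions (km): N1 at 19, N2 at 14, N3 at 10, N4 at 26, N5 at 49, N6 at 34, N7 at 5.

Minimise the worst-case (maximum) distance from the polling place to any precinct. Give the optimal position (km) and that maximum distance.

The 1-center on a line is the midpoint of the two extreme points: leftmost at 5, rightmost at 49.
Optimal location = (5 + 49)/2 = 27; maximum distance = (49 − 5)/2 = 22.

location 27, max distance 22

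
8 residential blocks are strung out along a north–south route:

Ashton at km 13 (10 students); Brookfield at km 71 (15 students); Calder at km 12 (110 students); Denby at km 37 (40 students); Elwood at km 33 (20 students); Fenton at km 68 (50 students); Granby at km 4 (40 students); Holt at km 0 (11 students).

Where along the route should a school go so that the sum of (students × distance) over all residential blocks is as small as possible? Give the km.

For a sum of weighted absolute distances on a line, the optimum is the weighted median (not the mean). Total weight W = 296; half-weight = 148.
Sort by position and accumulate weight:
  km 0 (Holt, w=11) → cum 11
  km 4 (Granby, w=40) → cum 51
  km 12 (Calder, w=110) → cum 161  ≥ 148 → median here
  km 13 (Ashton, w=10) → cum 171
  km 33 (Elwood, w=20) → cum 191
  km 37 (Denby, w=40) → cum 231
  km 68 (Fenton, w=50) → cum 281
  km 71 (Brookfield, w=15) → cum 296
Optimal location: km 12.

x = 12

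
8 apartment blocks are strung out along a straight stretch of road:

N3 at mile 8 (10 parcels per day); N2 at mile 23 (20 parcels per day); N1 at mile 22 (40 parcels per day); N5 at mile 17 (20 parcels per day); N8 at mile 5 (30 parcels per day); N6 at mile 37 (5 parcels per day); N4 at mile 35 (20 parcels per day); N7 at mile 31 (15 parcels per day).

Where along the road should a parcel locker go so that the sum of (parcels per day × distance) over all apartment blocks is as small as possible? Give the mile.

x = 22

For a sum of weighted absolute distances on a line, the optimum is the weighted median (not the mean). Total weight W = 160; half-weight = 80.
Sort by position and accumulate weight:
  mile 5 (N8, w=30) → cum 30
  mile 8 (N3, w=10) → cum 40
  mile 17 (N5, w=20) → cum 60
  mile 22 (N1, w=40) → cum 100  ≥ 80 → median here
  mile 23 (N2, w=20) → cum 120
  mile 31 (N7, w=15) → cum 135
  mile 35 (N4, w=20) → cum 155
  mile 37 (N6, w=5) → cum 160
Optimal location: mile 22.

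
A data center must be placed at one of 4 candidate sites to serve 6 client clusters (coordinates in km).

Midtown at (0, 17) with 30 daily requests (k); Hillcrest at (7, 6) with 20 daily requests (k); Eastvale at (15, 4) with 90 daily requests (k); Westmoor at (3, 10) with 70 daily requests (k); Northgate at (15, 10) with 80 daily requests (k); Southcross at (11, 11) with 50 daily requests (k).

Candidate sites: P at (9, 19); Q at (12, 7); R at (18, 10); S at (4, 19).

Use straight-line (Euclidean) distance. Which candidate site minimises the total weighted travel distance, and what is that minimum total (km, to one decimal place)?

Q, total 2162.1 km

Total weighted distance at each candidate:
  P (9, 19): total = 4028.4
  Q (12, 7): total = 2162.1
  R (18, 10): total = 3060.8
  S (4, 19): total = 4377.5
Minimum is at Q with total 2162.1 km.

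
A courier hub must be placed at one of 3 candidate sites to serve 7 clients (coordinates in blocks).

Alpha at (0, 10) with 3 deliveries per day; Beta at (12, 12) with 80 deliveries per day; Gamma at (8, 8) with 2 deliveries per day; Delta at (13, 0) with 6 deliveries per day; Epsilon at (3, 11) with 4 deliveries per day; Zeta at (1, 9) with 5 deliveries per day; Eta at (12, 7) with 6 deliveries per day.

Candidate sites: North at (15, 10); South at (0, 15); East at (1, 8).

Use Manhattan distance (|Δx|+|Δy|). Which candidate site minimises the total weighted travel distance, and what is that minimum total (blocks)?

North, total 698 blocks

Total weighted distance at each candidate:
  North (15, 10): total = 698
  South (0, 15): total = 1596
  East (1, 8): total = 1440
Minimum is at North with total 698 blocks.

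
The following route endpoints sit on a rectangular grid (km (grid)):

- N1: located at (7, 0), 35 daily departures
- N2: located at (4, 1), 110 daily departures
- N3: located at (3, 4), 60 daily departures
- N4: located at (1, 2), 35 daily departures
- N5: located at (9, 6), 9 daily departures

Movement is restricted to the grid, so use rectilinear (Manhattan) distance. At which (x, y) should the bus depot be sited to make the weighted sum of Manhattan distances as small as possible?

Manhattan distance separates: Σwᵢ(|x−xᵢ|+|y−yᵢ|) = Σwᵢ|x−xᵢ| + Σwᵢ|y−yᵢ|, so x and y are optimised independently as 1-D weighted medians.
Total weight W = 249; half = 124.5.
x-coordinate, sorted with cumulative weight:
  x=1 (N4, w=35) cum 35
  x=3 (N3, w=60) cum 95
  x=4 (N2, w=110) cum 205  ← median
  x=7 (N1, w=35) cum 240
  x=9 (N5, w=9) cum 249
⇒ x* = 4
y-coordinate, sorted with cumulative weight:
  y=0 (N1, w=35) cum 35
  y=1 (N2, w=110) cum 145  ← median
  y=2 (N4, w=35) cum 180
  y=4 (N3, w=60) cum 240
  y=6 (N5, w=9) cum 249
⇒ y* = 1

(4, 1)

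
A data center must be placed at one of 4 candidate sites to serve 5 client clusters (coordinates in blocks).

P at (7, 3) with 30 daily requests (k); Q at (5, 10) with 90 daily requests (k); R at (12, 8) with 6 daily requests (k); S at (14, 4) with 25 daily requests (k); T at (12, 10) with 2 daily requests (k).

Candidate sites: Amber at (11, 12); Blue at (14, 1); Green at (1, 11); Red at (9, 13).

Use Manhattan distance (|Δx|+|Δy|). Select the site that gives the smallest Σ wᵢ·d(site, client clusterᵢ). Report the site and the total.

Total weighted distance at each candidate:
  Amber (11, 12): total = 1421
  Blue (14, 1): total = 2041
  Green (1, 11): total = 1478
  Red (9, 13): total = 1400
Minimum is at Red with total 1400 blocks.

Red, total 1400 blocks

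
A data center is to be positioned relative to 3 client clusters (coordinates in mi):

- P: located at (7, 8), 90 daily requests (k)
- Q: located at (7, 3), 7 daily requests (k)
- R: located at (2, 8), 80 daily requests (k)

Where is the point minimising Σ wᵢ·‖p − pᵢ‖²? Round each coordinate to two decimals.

(4.74, 7.80)

The minimiser of Σwᵢ‖p−pᵢ‖² is the weighted centroid p* = (Σwᵢpᵢ)/(Σwᵢ).
Σwᵢ = 177.
Σwᵢxᵢ = 90·7 + 7·7 + 80·2 = 839.
Σwᵢyᵢ = 90·8 + 7·3 + 80·8 = 1381.
x* = 839/177 = 4.74, y* = 1381/177 = 7.80.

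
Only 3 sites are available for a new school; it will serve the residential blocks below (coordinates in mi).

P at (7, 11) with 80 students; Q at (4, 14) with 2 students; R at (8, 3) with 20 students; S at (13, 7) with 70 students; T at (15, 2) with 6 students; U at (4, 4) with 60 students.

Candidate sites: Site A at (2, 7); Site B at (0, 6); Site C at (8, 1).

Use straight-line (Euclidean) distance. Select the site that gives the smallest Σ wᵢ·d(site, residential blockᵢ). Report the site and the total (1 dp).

Site A, total 1740.9 mi

Total weighted distance at each candidate:
  Site A (2, 7): total = 1740.9
  Site B (0, 6): total = 2151.1
  Site C (8, 1): total = 1760.3
Minimum is at Site A with total 1740.9 mi.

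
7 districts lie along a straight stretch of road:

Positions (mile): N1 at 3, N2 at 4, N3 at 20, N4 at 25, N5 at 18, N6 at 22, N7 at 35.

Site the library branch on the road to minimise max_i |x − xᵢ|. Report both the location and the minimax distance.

location 19, max distance 16

The 1-center on a line is the midpoint of the two extreme points: leftmost at 3, rightmost at 35.
Optimal location = (3 + 35)/2 = 19; maximum distance = (35 − 3)/2 = 16.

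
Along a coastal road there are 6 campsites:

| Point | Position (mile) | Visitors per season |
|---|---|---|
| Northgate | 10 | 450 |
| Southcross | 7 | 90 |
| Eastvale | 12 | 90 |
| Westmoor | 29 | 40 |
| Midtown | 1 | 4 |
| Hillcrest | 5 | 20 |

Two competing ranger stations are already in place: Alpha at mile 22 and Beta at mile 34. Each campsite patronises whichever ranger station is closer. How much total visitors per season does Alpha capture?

The indifferent point is the midpoint (22+34)/2 = 28; campsites left of it (closer to Alpha at 22) go to Alpha, those right go to Beta.
  Midtown at 1 (w=4) → Alpha
  Hillcrest at 5 (w=20) → Alpha
  Southcross at 7 (w=90) → Alpha
  Northgate at 10 (w=450) → Alpha
  Eastvale at 12 (w=90) → Alpha
  Westmoor at 29 (w=40) → Beta
Alpha captures 654; Beta captures 40.

654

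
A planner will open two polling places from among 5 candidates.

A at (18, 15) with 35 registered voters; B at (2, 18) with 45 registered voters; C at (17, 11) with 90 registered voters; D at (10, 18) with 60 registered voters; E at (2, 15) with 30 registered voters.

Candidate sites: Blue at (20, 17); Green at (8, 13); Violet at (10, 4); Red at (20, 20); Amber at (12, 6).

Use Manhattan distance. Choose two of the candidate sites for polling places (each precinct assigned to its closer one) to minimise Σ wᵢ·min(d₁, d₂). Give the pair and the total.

Evaluate every pair (each demand assigned to the nearer of the two):
  {Blue, Green}: total = 2105
  {Green, Red}: total = 2390
  {Green, Amber}: total = 2475
  {Green, Violet}: total = 2565
  {Blue, Violet}: total = 3035
  {Blue, Amber}: total = 3035
  {Blue, Red}: total = 3065
  {Red, Amber}: total = 3335
  {Violet, Red}: total = 3515
  {Violet, Amber}: total = 3825
Best pair: {Blue, Green} with total 2105.

{Blue, Green}, total 2105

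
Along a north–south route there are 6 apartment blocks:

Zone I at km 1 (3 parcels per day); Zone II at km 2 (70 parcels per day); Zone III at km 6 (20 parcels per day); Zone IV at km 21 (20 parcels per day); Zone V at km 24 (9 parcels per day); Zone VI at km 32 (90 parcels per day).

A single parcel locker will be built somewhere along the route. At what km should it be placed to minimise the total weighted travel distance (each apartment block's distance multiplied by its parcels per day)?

x = 21

For a sum of weighted absolute distances on a line, the optimum is the weighted median (not the mean). Total weight W = 212; half-weight = 106.
Sort by position and accumulate weight:
  km 1 (Zone I, w=3) → cum 3
  km 2 (Zone II, w=70) → cum 73
  km 6 (Zone III, w=20) → cum 93
  km 21 (Zone IV, w=20) → cum 113  ≥ 106 → median here
  km 24 (Zone V, w=9) → cum 122
  km 32 (Zone VI, w=90) → cum 212
Optimal location: km 21.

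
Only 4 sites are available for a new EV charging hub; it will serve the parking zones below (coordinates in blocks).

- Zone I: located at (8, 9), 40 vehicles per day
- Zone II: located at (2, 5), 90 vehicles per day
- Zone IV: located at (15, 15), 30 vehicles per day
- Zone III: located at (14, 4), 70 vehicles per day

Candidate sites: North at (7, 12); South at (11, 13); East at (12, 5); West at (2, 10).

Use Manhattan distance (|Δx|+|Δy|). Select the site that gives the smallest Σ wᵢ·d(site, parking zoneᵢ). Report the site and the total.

East, total 1820 blocks

Total weighted distance at each candidate:
  North (7, 12): total = 2620
  South (11, 13): total = 2830
  East (12, 5): total = 1820
  West (2, 10): total = 2530
Minimum is at East with total 1820 blocks.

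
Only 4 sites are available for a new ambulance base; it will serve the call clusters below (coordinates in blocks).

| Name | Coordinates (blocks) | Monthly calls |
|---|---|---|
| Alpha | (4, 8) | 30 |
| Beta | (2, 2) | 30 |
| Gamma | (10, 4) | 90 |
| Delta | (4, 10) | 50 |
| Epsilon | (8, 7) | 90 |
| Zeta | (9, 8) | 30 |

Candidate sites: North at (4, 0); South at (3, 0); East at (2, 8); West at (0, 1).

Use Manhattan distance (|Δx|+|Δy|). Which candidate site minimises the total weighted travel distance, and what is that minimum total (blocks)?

East, total 2360 blocks

Total weighted distance at each candidate:
  North (4, 0): total = 3140
  South (3, 0): total = 3400
  East (2, 8): total = 2360
  West (0, 1): total = 3980
Minimum is at East with total 2360 blocks.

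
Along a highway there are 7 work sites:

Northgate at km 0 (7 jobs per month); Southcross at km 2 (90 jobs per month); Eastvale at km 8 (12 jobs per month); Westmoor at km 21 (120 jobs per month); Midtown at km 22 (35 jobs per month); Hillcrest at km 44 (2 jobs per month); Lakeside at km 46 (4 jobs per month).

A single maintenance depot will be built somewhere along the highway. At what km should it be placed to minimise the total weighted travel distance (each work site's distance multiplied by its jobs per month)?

For a sum of weighted absolute distances on a line, the optimum is the weighted median (not the mean). Total weight W = 270; half-weight = 135.
Sort by position and accumulate weight:
  km 0 (Northgate, w=7) → cum 7
  km 2 (Southcross, w=90) → cum 97
  km 8 (Eastvale, w=12) → cum 109
  km 21 (Westmoor, w=120) → cum 229  ≥ 135 → median here
  km 22 (Midtown, w=35) → cum 264
  km 44 (Hillcrest, w=2) → cum 266
  km 46 (Lakeside, w=4) → cum 270
Optimal location: km 21.

x = 21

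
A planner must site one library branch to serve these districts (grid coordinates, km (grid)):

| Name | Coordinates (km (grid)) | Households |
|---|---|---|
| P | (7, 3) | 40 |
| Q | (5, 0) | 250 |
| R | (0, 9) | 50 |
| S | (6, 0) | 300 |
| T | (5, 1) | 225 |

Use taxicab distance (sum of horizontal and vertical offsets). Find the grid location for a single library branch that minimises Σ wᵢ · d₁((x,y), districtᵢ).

(5, 0)

Manhattan distance separates: Σwᵢ(|x−xᵢ|+|y−yᵢ|) = Σwᵢ|x−xᵢ| + Σwᵢ|y−yᵢ|, so x and y are optimised independently as 1-D weighted medians.
Total weight W = 865; half = 432.5.
x-coordinate, sorted with cumulative weight:
  x=0 (R, w=50) cum 50
  x=5 (Q, w=250) cum 300
  x=5 (T, w=225) cum 525  ← median
  x=6 (S, w=300) cum 825
  x=7 (P, w=40) cum 865
⇒ x* = 5
y-coordinate, sorted with cumulative weight:
  y=0 (Q, w=250) cum 250
  y=0 (S, w=300) cum 550  ← median
  y=1 (T, w=225) cum 775
  y=3 (P, w=40) cum 815
  y=9 (R, w=50) cum 865
⇒ y* = 0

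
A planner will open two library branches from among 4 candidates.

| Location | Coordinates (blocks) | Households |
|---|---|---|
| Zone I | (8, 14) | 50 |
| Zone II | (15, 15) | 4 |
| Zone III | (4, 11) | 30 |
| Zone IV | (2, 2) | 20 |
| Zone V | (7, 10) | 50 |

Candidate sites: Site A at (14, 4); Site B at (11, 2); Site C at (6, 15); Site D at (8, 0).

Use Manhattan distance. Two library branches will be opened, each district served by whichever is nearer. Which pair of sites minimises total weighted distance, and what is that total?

Evaluate every pair (each demand assigned to the nearer of the two):
  {Site C, Site D}: total = 826
  {Site B, Site C}: total = 846
  {Site A, Site C}: total = 946
  {Site A, Site D}: total = 1908
  {Site B, Site D}: total = 1928
  {Site A, Site B}: total = 2058
Best pair: {Site C, Site D} with total 826.

{Site C, Site D}, total 826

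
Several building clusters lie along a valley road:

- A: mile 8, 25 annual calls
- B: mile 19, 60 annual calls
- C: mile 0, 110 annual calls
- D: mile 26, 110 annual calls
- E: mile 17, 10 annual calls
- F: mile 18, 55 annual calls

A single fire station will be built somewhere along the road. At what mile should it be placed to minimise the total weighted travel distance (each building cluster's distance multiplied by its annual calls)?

x = 18

For a sum of weighted absolute distances on a line, the optimum is the weighted median (not the mean). Total weight W = 370; half-weight = 185.
Sort by position and accumulate weight:
  mile 0 (C, w=110) → cum 110
  mile 8 (A, w=25) → cum 135
  mile 17 (E, w=10) → cum 145
  mile 18 (F, w=55) → cum 200  ≥ 185 → median here
  mile 19 (B, w=60) → cum 260
  mile 26 (D, w=110) → cum 370
Optimal location: mile 18.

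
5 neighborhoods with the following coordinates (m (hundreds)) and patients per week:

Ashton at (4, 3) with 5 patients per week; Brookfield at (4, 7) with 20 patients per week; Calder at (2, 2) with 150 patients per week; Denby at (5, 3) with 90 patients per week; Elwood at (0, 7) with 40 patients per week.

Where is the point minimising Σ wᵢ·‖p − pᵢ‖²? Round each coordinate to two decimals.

The minimiser of Σwᵢ‖p−pᵢ‖² is the weighted centroid p* = (Σwᵢpᵢ)/(Σwᵢ).
Σwᵢ = 305.
Σwᵢxᵢ = 5·4 + 20·4 + 150·2 + 90·5 + 40·0 = 850.
Σwᵢyᵢ = 5·3 + 20·7 + 150·2 + 90·3 + 40·7 = 1005.
x* = 850/305 = 2.79, y* = 1005/305 = 3.30.

(2.79, 3.30)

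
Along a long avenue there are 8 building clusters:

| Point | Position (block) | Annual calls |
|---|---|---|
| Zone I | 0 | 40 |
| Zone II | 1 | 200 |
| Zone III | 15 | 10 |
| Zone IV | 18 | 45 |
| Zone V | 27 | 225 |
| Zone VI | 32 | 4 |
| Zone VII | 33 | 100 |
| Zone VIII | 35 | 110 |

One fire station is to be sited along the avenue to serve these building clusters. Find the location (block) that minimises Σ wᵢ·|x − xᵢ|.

x = 27

For a sum of weighted absolute distances on a line, the optimum is the weighted median (not the mean). Total weight W = 734; half-weight = 367.
Sort by position and accumulate weight:
  block 0 (Zone I, w=40) → cum 40
  block 1 (Zone II, w=200) → cum 240
  block 15 (Zone III, w=10) → cum 250
  block 18 (Zone IV, w=45) → cum 295
  block 27 (Zone V, w=225) → cum 520  ≥ 367 → median here
  block 32 (Zone VI, w=4) → cum 524
  block 33 (Zone VII, w=100) → cum 624
  block 35 (Zone VIII, w=110) → cum 734
Optimal location: block 27.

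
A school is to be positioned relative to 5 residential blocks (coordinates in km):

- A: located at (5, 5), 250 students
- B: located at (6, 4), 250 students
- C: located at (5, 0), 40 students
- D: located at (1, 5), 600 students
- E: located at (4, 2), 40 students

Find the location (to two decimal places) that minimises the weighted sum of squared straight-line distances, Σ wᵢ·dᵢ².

(3.14, 4.52)

The minimiser of Σwᵢ‖p−pᵢ‖² is the weighted centroid p* = (Σwᵢpᵢ)/(Σwᵢ).
Σwᵢ = 1180.
Σwᵢxᵢ = 250·5 + 250·6 + 40·5 + 600·1 + 40·4 = 3710.
Σwᵢyᵢ = 250·5 + 250·4 + 40·0 + 600·5 + 40·2 = 5330.
x* = 3710/1180 = 3.14, y* = 5330/1180 = 4.52.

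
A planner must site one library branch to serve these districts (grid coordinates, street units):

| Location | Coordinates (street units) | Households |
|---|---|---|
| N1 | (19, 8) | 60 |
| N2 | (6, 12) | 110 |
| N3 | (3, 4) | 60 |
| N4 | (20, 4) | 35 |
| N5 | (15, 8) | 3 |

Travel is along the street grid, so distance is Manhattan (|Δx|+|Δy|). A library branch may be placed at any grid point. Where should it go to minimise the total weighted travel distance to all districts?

(6, 8)

Manhattan distance separates: Σwᵢ(|x−xᵢ|+|y−yᵢ|) = Σwᵢ|x−xᵢ| + Σwᵢ|y−yᵢ|, so x and y are optimised independently as 1-D weighted medians.
Total weight W = 268; half = 134.
x-coordinate, sorted with cumulative weight:
  x=3 (N3, w=60) cum 60
  x=6 (N2, w=110) cum 170  ← median
  x=15 (N5, w=3) cum 173
  x=19 (N1, w=60) cum 233
  x=20 (N4, w=35) cum 268
⇒ x* = 6
y-coordinate, sorted with cumulative weight:
  y=4 (N3, w=60) cum 60
  y=4 (N4, w=35) cum 95
  y=8 (N1, w=60) cum 155  ← median
  y=8 (N5, w=3) cum 158
  y=12 (N2, w=110) cum 268
⇒ y* = 8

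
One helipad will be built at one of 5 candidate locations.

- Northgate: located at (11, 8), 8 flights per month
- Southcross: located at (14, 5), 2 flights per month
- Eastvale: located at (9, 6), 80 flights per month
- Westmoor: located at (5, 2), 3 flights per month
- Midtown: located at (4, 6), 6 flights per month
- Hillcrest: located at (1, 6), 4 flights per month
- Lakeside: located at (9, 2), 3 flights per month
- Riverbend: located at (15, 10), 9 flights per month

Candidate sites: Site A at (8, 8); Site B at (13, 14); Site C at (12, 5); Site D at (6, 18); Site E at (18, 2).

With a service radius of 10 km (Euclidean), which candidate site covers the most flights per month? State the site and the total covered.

Site A, covering 115

Coverage radius r = 10 km; a point is covered iff (Δx)²+(Δy)² ≤ 10² = 100.
  Site A (8, 8): covers {Northgate, Southcross, Eastvale, Westmoor, Midtown, Hillcrest, Lakeside, Riverbend} → 115
  Site B (13, 14): covers {Northgate, Southcross, Eastvale, Riverbend} → 99
  Site C (12, 5): covers {Northgate, Southcross, Eastvale, Westmoor, Midtown, Lakeside, Riverbend} → 111
  Site D (6, 18): covers {none} → 0
  Site E (18, 2): covers {Northgate, Southcross, Eastvale, Lakeside, Riverbend} → 102
Maximum coverage at Site A: 115 flights per month.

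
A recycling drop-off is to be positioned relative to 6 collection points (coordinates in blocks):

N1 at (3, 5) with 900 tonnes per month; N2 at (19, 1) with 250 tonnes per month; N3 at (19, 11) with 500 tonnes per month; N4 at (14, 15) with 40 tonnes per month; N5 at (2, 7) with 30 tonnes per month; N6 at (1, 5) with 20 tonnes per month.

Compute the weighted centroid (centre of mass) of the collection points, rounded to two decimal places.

The minimiser of Σwᵢ‖p−pᵢ‖² is the weighted centroid p* = (Σwᵢpᵢ)/(Σwᵢ).
Σwᵢ = 1740.
Σwᵢxᵢ = 900·3 + 250·19 + 500·19 + 40·14 + 30·2 + 20·1 = 17590.
Σwᵢyᵢ = 900·5 + 250·1 + 500·11 + 40·15 + 30·7 + 20·5 = 11160.
x* = 17590/1740 = 10.11, y* = 11160/1740 = 6.41.

(10.11, 6.41)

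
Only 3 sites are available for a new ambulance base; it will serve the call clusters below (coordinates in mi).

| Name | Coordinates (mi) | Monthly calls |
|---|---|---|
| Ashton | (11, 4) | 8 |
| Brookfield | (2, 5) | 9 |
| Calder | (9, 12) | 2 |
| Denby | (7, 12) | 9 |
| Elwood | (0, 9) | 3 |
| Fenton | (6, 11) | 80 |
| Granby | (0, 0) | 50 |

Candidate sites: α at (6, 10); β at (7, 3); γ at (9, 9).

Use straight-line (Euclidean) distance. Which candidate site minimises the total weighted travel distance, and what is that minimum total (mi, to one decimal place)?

Total weighted distance at each candidate:
  α (6, 10): total = 828.8
  β (7, 3): total = 1234.3
  γ (9, 9): total = 1105.9
Minimum is at α with total 828.8 mi.

α, total 828.8 mi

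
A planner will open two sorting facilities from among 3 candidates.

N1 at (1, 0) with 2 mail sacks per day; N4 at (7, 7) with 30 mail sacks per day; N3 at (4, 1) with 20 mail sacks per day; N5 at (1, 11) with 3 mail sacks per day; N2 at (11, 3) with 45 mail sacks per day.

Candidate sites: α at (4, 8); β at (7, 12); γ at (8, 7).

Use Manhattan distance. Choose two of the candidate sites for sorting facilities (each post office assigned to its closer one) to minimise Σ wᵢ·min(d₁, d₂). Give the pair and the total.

{α, γ}, total 525

Evaluate every pair (each demand assigned to the nearer of the two):
  {α, γ}: total = 525
  {β, γ}: total = 594
  {α, β}: total = 840
Best pair: {α, γ} with total 525.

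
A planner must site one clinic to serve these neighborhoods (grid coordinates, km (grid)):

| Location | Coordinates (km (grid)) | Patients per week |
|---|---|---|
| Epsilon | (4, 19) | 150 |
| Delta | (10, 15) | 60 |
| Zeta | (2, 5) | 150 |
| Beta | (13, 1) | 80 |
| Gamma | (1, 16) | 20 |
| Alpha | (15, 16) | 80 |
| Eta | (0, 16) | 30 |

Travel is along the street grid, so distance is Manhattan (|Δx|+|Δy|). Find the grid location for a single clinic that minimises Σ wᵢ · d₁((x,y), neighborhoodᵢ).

Manhattan distance separates: Σwᵢ(|x−xᵢ|+|y−yᵢ|) = Σwᵢ|x−xᵢ| + Σwᵢ|y−yᵢ|, so x and y are optimised independently as 1-D weighted medians.
Total weight W = 570; half = 285.
x-coordinate, sorted with cumulative weight:
  x=0 (Eta, w=30) cum 30
  x=1 (Gamma, w=20) cum 50
  x=2 (Zeta, w=150) cum 200
  x=4 (Epsilon, w=150) cum 350  ← median
  x=10 (Delta, w=60) cum 410
  x=13 (Beta, w=80) cum 490
  x=15 (Alpha, w=80) cum 570
⇒ x* = 4
y-coordinate, sorted with cumulative weight:
  y=1 (Beta, w=80) cum 80
  y=5 (Zeta, w=150) cum 230
  y=15 (Delta, w=60) cum 290  ← median
  y=16 (Gamma, w=20) cum 310
  y=16 (Alpha, w=80) cum 390
  y=16 (Eta, w=30) cum 420
  y=19 (Epsilon, w=150) cum 570
⇒ y* = 15

(4, 15)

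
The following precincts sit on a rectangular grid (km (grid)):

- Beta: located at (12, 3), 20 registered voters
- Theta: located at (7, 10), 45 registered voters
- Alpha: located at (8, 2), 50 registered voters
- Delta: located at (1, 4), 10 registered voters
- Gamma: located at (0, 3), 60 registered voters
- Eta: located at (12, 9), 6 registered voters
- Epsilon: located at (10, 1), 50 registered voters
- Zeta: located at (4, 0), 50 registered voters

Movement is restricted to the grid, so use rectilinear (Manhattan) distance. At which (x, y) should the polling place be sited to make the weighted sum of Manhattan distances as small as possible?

(7, 2)

Manhattan distance separates: Σwᵢ(|x−xᵢ|+|y−yᵢ|) = Σwᵢ|x−xᵢ| + Σwᵢ|y−yᵢ|, so x and y are optimised independently as 1-D weighted medians.
Total weight W = 291; half = 145.5.
x-coordinate, sorted with cumulative weight:
  x=0 (Gamma, w=60) cum 60
  x=1 (Delta, w=10) cum 70
  x=4 (Zeta, w=50) cum 120
  x=7 (Theta, w=45) cum 165  ← median
  x=8 (Alpha, w=50) cum 215
  x=10 (Epsilon, w=50) cum 265
  x=12 (Beta, w=20) cum 285
  x=12 (Eta, w=6) cum 291
⇒ x* = 7
y-coordinate, sorted with cumulative weight:
  y=0 (Zeta, w=50) cum 50
  y=1 (Epsilon, w=50) cum 100
  y=2 (Alpha, w=50) cum 150  ← median
  y=3 (Beta, w=20) cum 170
  y=3 (Gamma, w=60) cum 230
  y=4 (Delta, w=10) cum 240
  y=9 (Eta, w=6) cum 246
  y=10 (Theta, w=45) cum 291
⇒ y* = 2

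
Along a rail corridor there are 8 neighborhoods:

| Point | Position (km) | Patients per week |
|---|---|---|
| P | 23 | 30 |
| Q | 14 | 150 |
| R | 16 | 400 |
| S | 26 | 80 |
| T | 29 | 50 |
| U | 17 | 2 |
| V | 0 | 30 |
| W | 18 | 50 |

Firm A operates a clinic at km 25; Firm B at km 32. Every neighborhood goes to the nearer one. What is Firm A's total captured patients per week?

The indifferent point is the midpoint (25+32)/2 = 28.5; neighborhoods left of it (closer to Firm A at 25) go to Firm A, those right go to Firm B.
  V at 0 (w=30) → Firm A
  Q at 14 (w=150) → Firm A
  R at 16 (w=400) → Firm A
  U at 17 (w=2) → Firm A
  W at 18 (w=50) → Firm A
  P at 23 (w=30) → Firm A
  S at 26 (w=80) → Firm A
  T at 29 (w=50) → Firm B
Firm A captures 742; Firm B captures 50.

742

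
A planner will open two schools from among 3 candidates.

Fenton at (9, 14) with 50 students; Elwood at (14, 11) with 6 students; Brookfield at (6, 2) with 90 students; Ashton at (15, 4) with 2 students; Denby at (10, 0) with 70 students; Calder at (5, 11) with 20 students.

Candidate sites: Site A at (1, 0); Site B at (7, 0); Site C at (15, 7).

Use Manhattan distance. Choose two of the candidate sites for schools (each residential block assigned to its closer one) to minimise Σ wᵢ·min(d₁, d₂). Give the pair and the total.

{Site B, Site C}, total 1426

Evaluate every pair (each demand assigned to the nearer of the two):
  {Site B, Site C}: total = 1426
  {Site A, Site B}: total = 1672
  {Site A, Site C}: total = 2226
Best pair: {Site B, Site C} with total 1426.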